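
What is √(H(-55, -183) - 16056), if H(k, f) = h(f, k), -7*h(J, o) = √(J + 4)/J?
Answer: √(-26347269816 + 1281*I*√179)/1281 ≈ 4.1212e-5 + 126.71*I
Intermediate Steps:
h(J, o) = -√(4 + J)/(7*J) (h(J, o) = -√(J + 4)/(7*J) = -√(4 + J)/(7*J))
H(k, f) = -√(4 + f)/(7*f)
√(H(-55, -183) - 16056) = √(-⅐*√(4 - 183)/(-183) - 16056) = √(-⅐*(-1/183)*√(-179) - 16056) = √(-⅐*(-1/183)*I*√179 - 16056) = √(I*√179/1281 - 16056) = √(-16056 + I*√179/1281)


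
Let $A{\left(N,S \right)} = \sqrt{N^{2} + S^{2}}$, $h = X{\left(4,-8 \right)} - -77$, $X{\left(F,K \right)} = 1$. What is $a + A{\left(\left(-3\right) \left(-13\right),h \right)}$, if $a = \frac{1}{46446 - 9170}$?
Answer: $\frac{1}{37276} + 39 \sqrt{5} \approx 87.207$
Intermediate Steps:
$h = 78$ ($h = 1 - -77 = 1 + 77 = 78$)
$a = \frac{1}{37276} \approx 2.6827 \cdot 10^{-5}$
$a + A{\left(\left(-3\right) \left(-13\right),h \right)} = \frac{1}{37276} + \sqrt{\left(\left(-3\right) \left(-13\right)\right)^{2} + 78^{2}} = \frac{1}{37276} + \sqrt{39^{2} + 6084} = \frac{1}{37276} + \sqrt{1521 + 6084} = \frac{1}{37276} + \sqrt{7605} = \frac{1}{37276} + 39 \sqrt{5}$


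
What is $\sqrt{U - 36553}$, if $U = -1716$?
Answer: $7 i \sqrt{781} \approx 195.62 i$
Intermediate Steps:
$\sqrt{U - 36553} = \sqrt{-1716 - 36553} = \sqrt{-38269} = 7 i \sqrt{781}$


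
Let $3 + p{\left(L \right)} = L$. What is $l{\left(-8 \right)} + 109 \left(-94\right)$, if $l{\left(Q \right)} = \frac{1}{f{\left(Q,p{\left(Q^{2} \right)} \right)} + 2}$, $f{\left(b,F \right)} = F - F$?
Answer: $- \frac{20491}{2} \approx -10246.0$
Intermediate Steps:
$p{\left(L \right)} = -3 + L$
$f{\left(b,F \right)} = 0$
$l{\left(Q \right)} = \frac{1}{2}$ ($l{\left(Q \right)} = \frac{1}{0 + 2} = \frac{1}{2}$)
$l{\left(-8 \right)} + 109 \left(-94\right) = \frac{1}{2} + 109 \left(-94\right) = \frac{1}{2} - 10246 = - \frac{20491}{2}$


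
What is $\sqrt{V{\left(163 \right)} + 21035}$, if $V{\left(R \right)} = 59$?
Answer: $\sqrt{21094} \approx 145.24$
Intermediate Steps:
$\sqrt{V{\left(163 \right)} + 21035} = \sqrt{59 + 21035} = \sqrt{21094}$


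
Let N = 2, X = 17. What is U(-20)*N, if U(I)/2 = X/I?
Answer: -17/5 ≈ -3.4000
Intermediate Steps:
U(I) = 34/I (U(I) = 2*(17/I) = 34/I)
U(-20)*N = (34/(-20))*2 = (34*(-1/20))*2 = -17/10*2 = -17/5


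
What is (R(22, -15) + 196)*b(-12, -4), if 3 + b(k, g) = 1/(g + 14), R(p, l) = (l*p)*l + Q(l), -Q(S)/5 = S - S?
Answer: -74617/5 ≈ -14923.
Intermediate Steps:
Q(S) = 0 (Q(S) = -5*(S - S) = -5*0 = 0)
R(p, l) = p*l**2 (R(p, l) = (l*p)*l + 0 = p*l**2 + 0 = p*l**2)
b(k, g) = -3 + 1/(14 + g) (b(k, g) = -3 + 1/(g + 14) = -3 + 1/(14 + g))
(R(22, -15) + 196)*b(-12, -4) = (22*(-15)**2 + 196)*((-41 - 3*(-4))/(14 - 4)) = (22*225 + 196)*((-41 + 12)/10) = (4950 + 196)*((1/10)*(-29)) = 5146*(-29/10) = -74617/5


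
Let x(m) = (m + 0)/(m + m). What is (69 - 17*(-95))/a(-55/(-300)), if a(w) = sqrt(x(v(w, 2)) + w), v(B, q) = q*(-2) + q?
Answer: 3368*sqrt(615)/41 ≈ 2037.2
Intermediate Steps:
v(B, q) = -q (v(B, q) = -2*q + q = -q)
x(m) = 1/2 (x(m) = m/((2*m)) = m*(1/(2*m)) = 1/2)
a(w) = sqrt(1/2 + w)
(69 - 17*(-95))/a(-55/(-300)) = (69 - 17*(-95))/((sqrt(2 + 4*(-55/(-300)))/2)) = (69 + 1615)/((sqrt(2 + 4*(-55*(-1/300)))/2)) = 1684/((sqrt(2 + 4*(11/60))/2)) = 1684/((sqrt(2 + 11/15)/2)) = 1684/((sqrt(41/15)/2)) = 1684/(((sqrt(615)/15)/2)) = 1684/((sqrt(615)/30)) = 1684*(2*sqrt(615)/41) = 3368*sqrt(615)/41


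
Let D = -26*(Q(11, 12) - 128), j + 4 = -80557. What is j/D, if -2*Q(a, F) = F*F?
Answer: -6197/400 ≈ -15.492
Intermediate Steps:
j = -80561 (j = -4 - 80557 = -80561)
Q(a, F) = -F²/2 (Q(a, F) = -F*F/2 = -F²/2)
D = 5200 (D = -26*(-½*12² - 128) = -26*(-½*144 - 128) = -26*(-72 - 128) = -26*(-200) = 5200)
j/D = -80561/5200 = -80561*1/5200 = -6197/400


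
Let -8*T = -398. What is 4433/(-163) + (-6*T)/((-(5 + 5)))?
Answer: 8651/3260 ≈ 2.6537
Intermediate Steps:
T = 199/4 (T = -⅛*(-398) = 199/4 ≈ 49.750)
4433/(-163) + (-6*T)/((-(5 + 5))) = 4433/(-163) + (-6*199/4)/((-(5 + 5))) = 4433*(-1/163) - 597/(2*((-1*10))) = -4433/163 - 597/2/(-10) = -4433/163 - 597/2*(-⅒) = -4433/163 + 597/20 = 8651/3260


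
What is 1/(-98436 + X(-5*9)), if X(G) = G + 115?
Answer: -1/98366 ≈ -1.0166e-5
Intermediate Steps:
X(G) = 115 + G
1/(-98436 + X(-5*9)) = 1/(-98436 + (115 - 5*9)) = 1/(-98436 + (115 - 45)) = 1/(-98436 + 70) = 1/(-98366) = -1/98366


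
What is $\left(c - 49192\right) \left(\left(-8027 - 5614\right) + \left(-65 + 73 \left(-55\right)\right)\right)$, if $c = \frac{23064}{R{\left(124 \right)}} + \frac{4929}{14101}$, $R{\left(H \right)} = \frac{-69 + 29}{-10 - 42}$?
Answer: $\frac{23999404970079}{70505} \approx 3.4039 \cdot 10^{8}$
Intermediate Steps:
$R{\left(H \right)} = \frac{10}{13}$ ($R{\left(H \right)} = - \frac{40}{-52} = \left(-40\right) \left(- \frac{1}{52}\right) = \frac{10}{13}$)
$c = \frac{2113990161}{70505}$ ($c = \frac{23064}{\frac{10}{13}} + \frac{4929}{14101} = 23064 \cdot \frac{13}{10} + 4929 \cdot \frac{1}{14101} = \frac{149916}{5} + \frac{4929}{14101} = \frac{2113990161}{70505} \approx 29984.0$)
$\left(c - 49192\right) \left(\left(-8027 - 5614\right) + \left(-65 + 73 \left(-55\right)\right)\right) = \left(\frac{2113990161}{70505} - 49192\right) \left(\left(-8027 - 5614\right) + \left(-65 + 73 \left(-55\right)\right)\right) = - \frac{1354291799 \left(-13641 - 4080\right)}{70505} = \left(- \frac{1354291799}{70505}\right) \left(-17721\right) = \frac{23999404970079}{70505}$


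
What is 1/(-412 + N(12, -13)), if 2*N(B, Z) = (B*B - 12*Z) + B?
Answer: -1/256 ≈ -0.0039063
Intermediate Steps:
N(B, Z) = B/2 + B²/2 - 6*Z (N(B, Z) = ((B*B - 12*Z) + B)/2 = ((B² - 12*Z) + B)/2 = (B + B² - 12*Z)/2 = B/2 + B²/2 - 6*Z)
1/(-412 + N(12, -13)) = 1/(-412 + ((½)*12 + (½)*12² - 6*(-13))) = 1/(-412 + (6 + (½)*144 + 78)) = 1/(-412 + (6 + 72 + 78)) = 1/(-412 + 156) = 1/(-256) = -1/256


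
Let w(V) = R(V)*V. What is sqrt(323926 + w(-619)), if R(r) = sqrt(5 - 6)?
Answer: sqrt(323926 - 619*I) ≈ 569.15 - 0.544*I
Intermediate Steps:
R(r) = I (R(r) = sqrt(-1) = I)
w(V) = I*V
sqrt(323926 + w(-619)) = sqrt(323926 + I*(-619)) = sqrt(323926 - 619*I)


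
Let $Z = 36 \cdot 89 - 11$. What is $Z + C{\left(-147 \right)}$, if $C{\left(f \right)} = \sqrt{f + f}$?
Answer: $3193 + 7 i \sqrt{6} \approx 3193.0 + 17.146 i$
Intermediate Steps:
$Z = 3193$ ($Z = 3204 - 11 = 3193$)
$C{\left(f \right)} = \sqrt{2} \sqrt{f}$ ($C{\left(f \right)} = \sqrt{2 f} = \sqrt{2} \sqrt{f}$)
$Z + C{\left(-147 \right)} = 3193 + \sqrt{2} \sqrt{-147} = 3193 + \sqrt{2} \cdot 7 i \sqrt{3} = 3193 + 7 i \sqrt{6}$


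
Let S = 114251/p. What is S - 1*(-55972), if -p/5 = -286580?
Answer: 80202393051/1432900 ≈ 55972.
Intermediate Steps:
p = 1432900 (p = -5*(-286580) = 1432900)
S = 114251/1432900 ≈ 0.079734
S - 1*(-55972) = 114251/1432900 - 1*(-55972) = 114251/1432900 + 55972 = 80202393051/1432900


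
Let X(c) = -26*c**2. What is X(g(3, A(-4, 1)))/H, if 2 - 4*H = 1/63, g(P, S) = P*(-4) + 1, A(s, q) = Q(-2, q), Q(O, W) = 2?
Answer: -792792/125 ≈ -6342.3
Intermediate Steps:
A(s, q) = 2
g(P, S) = 1 - 4*P (g(P, S) = -4*P + 1 = 1 - 4*P)
H = 125/252 (H = 1/2 - 1/4/63 = 1/2 - 1/4*1/63 = 1/2 - 1/252 = 125/252 ≈ 0.49603)
X(g(3, A(-4, 1)))/H = (-26*(1 - 4*3)**2)/(125/252) = -26*(1 - 12)**2*(252/125) = -26*(-11)**2*(252/125) = -26*121*(252/125) = -3146*252/125 = -792792/125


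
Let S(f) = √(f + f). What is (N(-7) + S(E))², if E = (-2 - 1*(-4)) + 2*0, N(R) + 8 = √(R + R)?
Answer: (-6 + I*√14)² ≈ 22.0 - 44.9*I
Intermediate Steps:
N(R) = -8 + √2*√R (N(R) = -8 + √(R + R) = -8 + √(2*R) = -8 + √2*√R)
E = 2 (E = (-2 + 4) + 0 = 2 + 0 = 2)
S(f) = √2*√f (S(f) = √(2*f) = √2*√f)
(N(-7) + S(E))² = ((-8 + √2*√(-7)) + √2*√2)² = ((-8 + √2*(I*√7)) + 2)² = ((-8 + I*√14) + 2)² = (-6 + I*√14)²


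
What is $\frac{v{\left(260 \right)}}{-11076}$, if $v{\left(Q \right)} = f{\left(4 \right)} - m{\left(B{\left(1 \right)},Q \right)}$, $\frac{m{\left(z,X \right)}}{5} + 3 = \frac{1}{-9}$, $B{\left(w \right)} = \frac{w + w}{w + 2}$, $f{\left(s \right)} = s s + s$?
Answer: $- \frac{80}{24921} \approx -0.0032101$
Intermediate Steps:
$f{\left(s \right)} = s + s^{2}$ ($f{\left(s \right)} = s^{2} + s = s + s^{2}$)
$B{\left(w \right)} = \frac{2 w}{2 + w}$
$m{\left(z,X \right)} = - \frac{140}{9}$ ($m{\left(z,X \right)} = -15 + \frac{5}{-9} = -15 + 5 \left(- \frac{1}{9}\right) = -15 - \frac{5}{9} = - \frac{140}{9}$)
$v{\left(Q \right)} = \frac{320}{9}$ ($v{\left(Q \right)} = 4 \left(1 + 4\right) - - \frac{140}{9} = 4 \cdot 5 + \frac{140}{9} = 20 + \frac{140}{9} = \frac{320}{9}$)
$\frac{v{\left(260 \right)}}{-11076} = \frac{320}{9 \left(-11076\right)} = \frac{320}{9} \left(- \frac{1}{11076}\right) = - \frac{80}{24921}$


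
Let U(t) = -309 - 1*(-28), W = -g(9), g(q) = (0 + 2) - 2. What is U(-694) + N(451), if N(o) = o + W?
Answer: 170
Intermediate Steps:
g(q) = 0 (g(q) = 2 - 2 = 0)
W = 0 (W = -1*0 = 0)
N(o) = o (N(o) = o + 0 = o)
U(t) = -281 (U(t) = -309 + 28 = -281)
U(-694) + N(451) = -281 + 451 = 170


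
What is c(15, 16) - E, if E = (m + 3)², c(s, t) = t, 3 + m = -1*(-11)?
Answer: -105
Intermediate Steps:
m = 8 (m = -3 - 1*(-11) = -3 + 11 = 8)
E = 121 (E = (8 + 3)² = 11² = 121)
c(15, 16) - E = 16 - 1*121 = 16 - 121 = -105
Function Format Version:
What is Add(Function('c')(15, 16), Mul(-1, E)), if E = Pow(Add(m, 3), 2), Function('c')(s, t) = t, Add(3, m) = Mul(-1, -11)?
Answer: -105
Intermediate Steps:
m = 8 (m = Add(-3, Mul(-1, -11)) = Add(-3, 11) = 8)
E = 121 (E = Pow(Add(8, 3), 2) = Pow(11, 2) = 121)
Add(Function('c')(15, 16), Mul(-1, E)) = Add(16, Mul(-1, 121)) = Add(16, -121) = -105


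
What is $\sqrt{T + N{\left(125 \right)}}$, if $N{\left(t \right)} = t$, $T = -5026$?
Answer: $13 i \sqrt{29} \approx 70.007 i$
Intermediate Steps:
$\sqrt{T + N{\left(125 \right)}} = \sqrt{-5026 + 125} = \sqrt{-4901} = 13 i \sqrt{29}$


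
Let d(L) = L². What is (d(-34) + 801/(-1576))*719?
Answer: 1309338545/1576 ≈ 8.3080e+5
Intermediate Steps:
(d(-34) + 801/(-1576))*719 = ((-34)² + 801/(-1576))*719 = (1156 + 801*(-1/1576))*719 = (1156 - 801/1576)*719 = (1821055/1576)*719 = 1309338545/1576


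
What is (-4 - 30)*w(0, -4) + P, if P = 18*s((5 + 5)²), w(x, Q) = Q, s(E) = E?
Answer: 1936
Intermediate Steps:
P = 1800 (P = 18*(5 + 5)² = 18*10² = 18*100 = 1800)
(-4 - 30)*w(0, -4) + P = (-4 - 30)*(-4) + 1800 = -34*(-4) + 1800 = 136 + 1800 = 1936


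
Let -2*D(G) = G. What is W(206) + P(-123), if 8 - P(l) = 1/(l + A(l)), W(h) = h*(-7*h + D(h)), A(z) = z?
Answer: -78292451/246 ≈ -3.1826e+5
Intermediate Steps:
D(G) = -G/2
W(h) = -15*h**2/2 (W(h) = h*(-7*h - h/2) = h*(-15*h/2) = -15*h**2/2)
P(l) = 8 - 1/(2*l) (P(l) = 8 - 1/(l + l) = 8 - 1/(2*l))
W(206) + P(-123) = -15/2*206**2 + (8 - 1/2/(-123)) = -15/2*42436 + (8 - 1/2*(-1/123)) = -318270 + (8 + 1/246) = -318270 + 1969/246 = -78292451/246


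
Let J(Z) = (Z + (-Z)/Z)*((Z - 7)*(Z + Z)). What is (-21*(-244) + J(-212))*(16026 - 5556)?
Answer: -207025445880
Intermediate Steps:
J(Z) = 2*Z*(-1 + Z)*(-7 + Z) (J(Z) = (Z - 1)*((-7 + Z)*(2*Z)) = (-1 + Z)*(2*Z*(-7 + Z)) = 2*Z*(-1 + Z)*(-7 + Z))
(-21*(-244) + J(-212))*(16026 - 5556) = (-21*(-244) + 2*(-212)*(7 + (-212)² - 8*(-212)))*(16026 - 5556) = (5124 + 2*(-212)*(7 + 44944 + 1696))*10470 = (5124 + 2*(-212)*46647)*10470 = (5124 - 19778328)*10470 = -19773204*10470 = -207025445880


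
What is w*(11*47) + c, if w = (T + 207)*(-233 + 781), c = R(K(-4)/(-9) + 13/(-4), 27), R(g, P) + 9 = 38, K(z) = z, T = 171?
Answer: 107093477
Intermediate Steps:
R(g, P) = 29 (R(g, P) = -9 + 38 = 29)
c = 29
w = 207144 (w = (171 + 207)*(-233 + 781) = 378*548 = 207144)
w*(11*47) + c = 207144*(11*47) + 29 = 207144*517 + 29 = 107093448 + 29 = 107093477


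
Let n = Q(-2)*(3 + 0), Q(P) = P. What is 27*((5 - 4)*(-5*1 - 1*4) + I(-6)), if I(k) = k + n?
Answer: -567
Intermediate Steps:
n = -6 (n = -2*(3 + 0) = -2*3 = -6)
I(k) = -6 + k (I(k) = k - 6 = -6 + k)
27*((5 - 4)*(-5*1 - 1*4) + I(-6)) = 27*((5 - 4)*(-5*1 - 1*4) + (-6 - 6)) = 27*(1*(-5 - 4) - 12) = 27*(1*(-9) - 12) = 27*(-9 - 12) = 27*(-21) = -567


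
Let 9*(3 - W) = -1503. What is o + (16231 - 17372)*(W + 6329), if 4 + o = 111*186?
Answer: -7394717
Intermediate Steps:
W = 170 (W = 3 - ⅑*(-1503) = 3 + 167 = 170)
o = 20642 (o = -4 + 111*186 = -4 + 20646 = 20642)
o + (16231 - 17372)*(W + 6329) = 20642 + (16231 - 17372)*(170 + 6329) = 20642 - 1141*6499 = 20642 - 7415359 = -7394717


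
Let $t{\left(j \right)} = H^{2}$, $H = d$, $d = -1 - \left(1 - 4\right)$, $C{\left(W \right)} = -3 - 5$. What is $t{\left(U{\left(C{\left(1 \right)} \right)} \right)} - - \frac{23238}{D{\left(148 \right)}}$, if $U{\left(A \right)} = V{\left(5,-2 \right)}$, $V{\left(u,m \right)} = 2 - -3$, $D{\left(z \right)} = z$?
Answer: $\frac{11915}{74} \approx 161.01$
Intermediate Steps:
$C{\left(W \right)} = -8$ ($C{\left(W \right)} = -3 - 5 = -8$)
$d = 2$ ($d = -1 - -3 = -1 + 3 = 2$)
$V{\left(u,m \right)} = 5$ ($V{\left(u,m \right)} = 2 + 3 = 5$)
$H = 2$
$U{\left(A \right)} = 5$
$t{\left(j \right)} = 4$ ($t{\left(j \right)} = 2^{2} = 4$)
$t{\left(U{\left(C{\left(1 \right)} \right)} \right)} - - \frac{23238}{D{\left(148 \right)}} = 4 - - \frac{23238}{148} = 4 - \left(-23238\right) \frac{1}{148} = 4 - - \frac{11619}{74} = 4 + \frac{11619}{74} = \frac{11915}{74}$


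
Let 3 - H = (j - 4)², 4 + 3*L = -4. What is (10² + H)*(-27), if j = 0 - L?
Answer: -2733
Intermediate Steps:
L = -8/3 (L = -4/3 + (⅓)*(-4) = -4/3 - 4/3 = -8/3 ≈ -2.6667)
j = 8/3 (j = 0 - 1*(-8/3) = 0 + 8/3 = 8/3 ≈ 2.6667)
H = 11/9 (H = 3 - (8/3 - 4)² = 3 - (-4/3)² = 3 - 1*16/9 = 3 - 16/9 = 11/9 ≈ 1.2222)
(10² + H)*(-27) = (10² + 11/9)*(-27) = (100 + 11/9)*(-27) = (911/9)*(-27) = -2733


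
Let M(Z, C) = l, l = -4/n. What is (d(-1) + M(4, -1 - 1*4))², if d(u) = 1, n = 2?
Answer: 1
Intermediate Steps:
l = -2 (l = -4/2 = -4*½ = -2)
M(Z, C) = -2
(d(-1) + M(4, -1 - 1*4))² = (1 - 2)² = (-1)² = 1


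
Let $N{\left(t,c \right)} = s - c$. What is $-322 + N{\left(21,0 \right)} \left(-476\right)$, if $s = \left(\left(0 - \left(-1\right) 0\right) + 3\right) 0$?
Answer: $-322$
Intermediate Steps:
$s = 0$ ($s = \left(\left(0 - 0\right) + 3\right) 0 = \left(\left(0 + 0\right) + 3\right) 0 = \left(0 + 3\right) 0 = 3 \cdot 0 = 0$)
$N{\left(t,c \right)} = - c$ ($N{\left(t,c \right)} = 0 - c = - c$)
$-322 + N{\left(21,0 \right)} \left(-476\right) = -322 + \left(-1\right) 0 \left(-476\right) = -322 + 0 \left(-476\right) = -322 + 0 = -322$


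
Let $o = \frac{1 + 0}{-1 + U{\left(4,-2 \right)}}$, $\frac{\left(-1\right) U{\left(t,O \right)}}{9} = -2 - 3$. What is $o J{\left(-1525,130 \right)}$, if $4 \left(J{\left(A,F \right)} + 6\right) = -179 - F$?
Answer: $- \frac{333}{176} \approx -1.892$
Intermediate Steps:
$J{\left(A,F \right)} = - \frac{203}{4} - \frac{F}{4}$ ($J{\left(A,F \right)} = -6 + \frac{-179 - F}{4} = -6 - \left(\frac{179}{4} + \frac{F}{4}\right) = - \frac{203}{4} - \frac{F}{4}$)
$U{\left(t,O \right)} = 45$ ($U{\left(t,O \right)} = - 9 \left(-2 - 3\right) = \left(-9\right) \left(-5\right) = 45$)
$o = \frac{1}{44}$ ($o = \frac{1 + 0}{-1 + 45} = 1 \cdot \frac{1}{44} = \frac{1}{44} \approx 0.022727$)
$o J{\left(-1525,130 \right)} = \frac{- \frac{203}{4} - \frac{65}{2}}{44} = \frac{1}{44} \left(- \frac{333}{4}\right) = - \frac{333}{176}$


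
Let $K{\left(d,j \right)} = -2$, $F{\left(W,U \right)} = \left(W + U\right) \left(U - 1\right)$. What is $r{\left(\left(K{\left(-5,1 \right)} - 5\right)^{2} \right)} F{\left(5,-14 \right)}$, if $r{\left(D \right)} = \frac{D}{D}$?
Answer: $135$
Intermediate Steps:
$F{\left(W,U \right)} = \left(-1 + U\right) \left(U + W\right)$ ($F{\left(W,U \right)} = \left(U + W\right) \left(-1 + U\right) = \left(-1 + U\right) \left(U + W\right)$)
$r{\left(D \right)} = 1$
$r{\left(\left(K{\left(-5,1 \right)} - 5\right)^{2} \right)} F{\left(5,-14 \right)} = 1 \left(\left(-14\right)^{2} - -14 - 5 - 70\right) = 1 \left(196 + 14 - 5 - 70\right) = 1 \cdot 135 = 135$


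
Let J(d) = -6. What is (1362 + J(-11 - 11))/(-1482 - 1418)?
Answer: -339/725 ≈ -0.46759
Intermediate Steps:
(1362 + J(-11 - 11))/(-1482 - 1418) = (1362 - 6)/(-1482 - 1418) = 1356/(-2900) = 1356*(-1/2900) = -339/725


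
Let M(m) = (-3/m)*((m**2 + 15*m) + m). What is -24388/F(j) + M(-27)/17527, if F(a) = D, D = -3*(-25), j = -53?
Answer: -427446001/1314525 ≈ -325.17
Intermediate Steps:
M(m) = -3*(m**2 + 16*m)/m (M(m) = (-3/m)*(m**2 + 16*m) = -3*(m**2 + 16*m)/m)
D = 75
F(a) = 75
-24388/F(j) + M(-27)/17527 = -24388/75 + (-48 - 3*(-27))/17527 = -24388*1/75 + (-48 + 81)*(1/17527) = -24388/75 + 33*(1/17527) = -24388/75 + 33/17527 = -427446001/1314525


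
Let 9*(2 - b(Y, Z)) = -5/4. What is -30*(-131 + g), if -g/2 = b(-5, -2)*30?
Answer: 7780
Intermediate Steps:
b(Y, Z) = 77/36 (b(Y, Z) = 2 - (-5)/(9*4) = 2 - ⅑*(-5/4) = 2 + 5/36 = 77/36)
g = -385/3 (g = -77*30/18 = -2*385/6 = -385/3 ≈ -128.33)
-30*(-131 + g) = -30*(-131 - 385/3) = -30*(-778/3) = 7780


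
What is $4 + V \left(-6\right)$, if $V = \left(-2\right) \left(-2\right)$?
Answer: $-20$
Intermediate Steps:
$V = 4$
$4 + V \left(-6\right) = 4 + 4 \left(-6\right) = 4 - 24 = -20$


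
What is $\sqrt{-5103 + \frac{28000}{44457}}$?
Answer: $\frac{i \sqrt{205805126703}}{6351} \approx 71.431 i$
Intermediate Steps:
$\sqrt{-5103 + \frac{28000}{44457}} = \sqrt{-5103 + 28000 \cdot \frac{1}{44457}} = \sqrt{-5103 + \frac{4000}{6351}} = \sqrt{- \frac{32405153}{6351}} = \frac{i \sqrt{205805126703}}{6351}$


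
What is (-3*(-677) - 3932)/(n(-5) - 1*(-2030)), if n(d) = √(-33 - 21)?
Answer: -1929515/2060477 + 5703*I*√6/4120954 ≈ -0.93644 + 0.0033899*I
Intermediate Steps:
n(d) = 3*I*√6 (n(d) = √(-54) = 3*I*√6)
(-3*(-677) - 3932)/(n(-5) - 1*(-2030)) = (-3*(-677) - 3932)/(3*I*√6 - 1*(-2030)) = (2031 - 3932)/(3*I*√6 + 2030) = -1901/(2030 + 3*I*√6)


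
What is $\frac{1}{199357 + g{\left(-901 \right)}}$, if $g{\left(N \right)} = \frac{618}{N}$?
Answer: $\frac{901}{179620039} \approx 5.0161 \cdot 10^{-6}$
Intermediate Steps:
$\frac{1}{199357 + g{\left(-901 \right)}} = \frac{1}{199357 + \frac{618}{-901}} = \frac{1}{199357 + 618 \left(- \frac{1}{901}\right)} = \frac{1}{199357 - \frac{618}{901}} = \frac{1}{\frac{179620039}{901}} = \frac{901}{179620039}$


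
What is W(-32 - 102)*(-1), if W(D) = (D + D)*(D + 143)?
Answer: 2412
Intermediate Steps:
W(D) = 2*D*(143 + D) (W(D) = (2*D)*(143 + D) = 2*D*(143 + D))
W(-32 - 102)*(-1) = (2*(-32 - 102)*(143 + (-32 - 102)))*(-1) = (2*(-134)*(143 - 134))*(-1) = (2*(-134)*9)*(-1) = -2412*(-1) = 2412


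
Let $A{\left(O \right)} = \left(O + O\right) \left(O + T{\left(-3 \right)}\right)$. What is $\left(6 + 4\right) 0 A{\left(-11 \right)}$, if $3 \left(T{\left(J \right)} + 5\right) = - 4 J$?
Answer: $0$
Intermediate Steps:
$T{\left(J \right)} = -5 - \frac{4 J}{3}$ ($T{\left(J \right)} = -5 + \frac{\left(-4\right) J}{3} = -5 - \frac{4 J}{3}$)
$A{\left(O \right)} = 2 O \left(-1 + O\right)$ ($A{\left(O \right)} = \left(O + O\right) \left(O - 1\right) = 2 O \left(O + \left(-5 + 4\right)\right) = 2 O \left(O - 1\right) = 2 O \left(-1 + O\right)$)
$\left(6 + 4\right) 0 A{\left(-11 \right)} = \left(6 + 4\right) 0 \cdot 2 \left(-11\right) \left(-1 - 11\right) = 10 \cdot 0 \cdot 2 \left(-11\right) \left(-12\right) = 0 \cdot 264 = 0$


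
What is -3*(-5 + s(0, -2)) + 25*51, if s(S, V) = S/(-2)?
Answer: 1290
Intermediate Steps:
s(S, V) = -S/2 (s(S, V) = S*(-1/2) = -S/2)
-3*(-5 + s(0, -2)) + 25*51 = -3*(-5 - 1/2*0) + 25*51 = -3*(-5 + 0) + 1275 = -3*(-5) + 1275 = 15 + 1275 = 1290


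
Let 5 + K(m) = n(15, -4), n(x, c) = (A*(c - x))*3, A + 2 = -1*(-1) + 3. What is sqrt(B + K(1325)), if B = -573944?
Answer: I*sqrt(574063) ≈ 757.67*I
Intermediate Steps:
A = 2 (A = -2 + (-1*(-1) + 3) = -2 + (1 + 3) = -2 + 4 = 2)
n(x, c) = -6*x + 6*c (n(x, c) = (2*(c - x))*3 = (-2*x + 2*c)*3 = -6*x + 6*c)
K(m) = -119 (K(m) = -5 + (-6*15 + 6*(-4)) = -5 + (-90 - 24) = -5 - 114 = -119)
sqrt(B + K(1325)) = sqrt(-573944 - 119) = sqrt(-574063) = I*sqrt(574063)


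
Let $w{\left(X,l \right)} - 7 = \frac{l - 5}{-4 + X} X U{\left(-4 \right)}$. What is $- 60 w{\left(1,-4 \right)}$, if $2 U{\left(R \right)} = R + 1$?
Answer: $-150$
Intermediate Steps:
$U{\left(R \right)} = \frac{1}{2} + \frac{R}{2}$ ($U{\left(R \right)} = \frac{R + 1}{2} = \frac{1 + R}{2} = \frac{1}{2} + \frac{R}{2}$)
$w{\left(X,l \right)} = 7 - \frac{3 X \left(-5 + l\right)}{2 \left(-4 + X\right)}$ ($w{\left(X,l \right)} = 7 + \frac{l - 5}{-4 + X} X \left(\frac{1}{2} + \frac{1}{2} \left(-4\right)\right) = 7 + \frac{-5 + l}{-4 + X} X \left(\frac{1}{2} - 2\right) = 7 + \frac{-5 + l}{-4 + X} X \left(- \frac{3}{2}\right) = 7 + \frac{X \left(-5 + l\right)}{-4 + X} \left(- \frac{3}{2}\right) = 7 - \frac{3 X \left(-5 + l\right)}{2 \left(-4 + X\right)}$)
$- 60 w{\left(1,-4 \right)} = - 60 \frac{-56 + 29 \cdot 1 - 3 \left(-4\right)}{2 \left(-4 + 1\right)} = - 60 \frac{-56 + 29 + 12}{2 \left(-3\right)} = - 60 \cdot \frac{1}{2} \left(- \frac{1}{3}\right) \left(-15\right) = \left(-60\right) \frac{5}{2} = -150$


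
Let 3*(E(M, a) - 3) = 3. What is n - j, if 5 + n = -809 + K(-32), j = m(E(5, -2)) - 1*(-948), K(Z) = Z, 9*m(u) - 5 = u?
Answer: -1795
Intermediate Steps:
E(M, a) = 4 (E(M, a) = 3 + (⅓)*3 = 3 + 1 = 4)
m(u) = 5/9 + u/9
j = 949 (j = (5/9 + (⅑)*4) - 1*(-948) = (5/9 + 4/9) + 948 = 1 + 948 = 949)
n = -846 (n = -5 + (-809 - 32) = -5 - 841 = -846)
n - j = -846 - 1*949 = -846 - 949 = -1795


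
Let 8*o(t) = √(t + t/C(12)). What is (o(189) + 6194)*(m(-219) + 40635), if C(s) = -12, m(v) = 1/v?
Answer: 55120802416/219 + 1112383*√77/146 ≈ 2.5176e+8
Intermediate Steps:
o(t) = √33*√t/48 (o(t) = √(t + t/(-12))/8 = √(t + t*(-1/12))/8 = √(t - t/12)/8 = √(11*t/12)/8 = (√33*√t/6)/8 = √33*√t/48)
(o(189) + 6194)*(m(-219) + 40635) = (√33*√189/48 + 6194)*(1/(-219) + 40635) = (√33*(3*√21)/48 + 6194)*(-1/219 + 40635) = (3*√77/16 + 6194)*(8899064/219) = (6194 + 3*√77/16)*(8899064/219) = 55120802416/219 + 1112383*√77/146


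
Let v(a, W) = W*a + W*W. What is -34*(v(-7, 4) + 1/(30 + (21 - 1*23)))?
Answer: 5695/14 ≈ 406.79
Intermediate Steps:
v(a, W) = W**2 + W*a (v(a, W) = W*a + W**2 = W**2 + W*a)
-34*(v(-7, 4) + 1/(30 + (21 - 1*23))) = -34*(4*(4 - 7) + 1/(30 + (21 - 1*23))) = -34*(4*(-3) + 1/(30 + (21 - 23))) = -34*(-12 + 1/(30 - 2)) = -34*(-12 + 1/28) = -34*(-335/28) = 5695/14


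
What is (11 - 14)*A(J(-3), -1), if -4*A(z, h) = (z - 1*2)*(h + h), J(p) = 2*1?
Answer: 0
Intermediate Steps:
J(p) = 2
A(z, h) = -h*(-2 + z)/2 (A(z, h) = -(z - 1*2)*(h + h)/4 = -(z - 2)*2*h/4 = -(-2 + z)*2*h/4 = -h*(-2 + z)/2)
(11 - 14)*A(J(-3), -1) = (11 - 14)*((½)*(-1)*(2 - 1*2)) = -3*(-1)*(2 - 2)/2 = -3*(-1)*0/2 = -3*0 = 0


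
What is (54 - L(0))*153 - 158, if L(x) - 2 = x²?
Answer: 7798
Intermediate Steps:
L(x) = 2 + x²
(54 - L(0))*153 - 158 = (54 - (2 + 0²))*153 - 158 = (54 - (2 + 0))*153 - 158 = (54 - 1*2)*153 - 158 = (54 - 2)*153 - 158 = 52*153 - 158 = 7956 - 158 = 7798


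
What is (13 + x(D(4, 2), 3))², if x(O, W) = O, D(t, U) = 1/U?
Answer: 729/4 ≈ 182.25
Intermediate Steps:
(13 + x(D(4, 2), 3))² = (13 + 1/2)² = (13 + ½)² = (27/2)² = 729/4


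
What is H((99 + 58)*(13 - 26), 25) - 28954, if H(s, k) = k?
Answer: -28929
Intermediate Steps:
H((99 + 58)*(13 - 26), 25) - 28954 = 25 - 28954 = -28929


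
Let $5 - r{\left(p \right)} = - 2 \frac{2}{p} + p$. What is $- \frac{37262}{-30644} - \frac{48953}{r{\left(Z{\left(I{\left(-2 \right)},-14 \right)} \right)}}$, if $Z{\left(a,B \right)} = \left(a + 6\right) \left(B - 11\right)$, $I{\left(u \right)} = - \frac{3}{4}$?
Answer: $- \frac{1569791916109}{4383026642} \approx -358.15$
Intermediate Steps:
$I{\left(u \right)} = - \frac{3}{4}$ ($I{\left(u \right)} = \left(-3\right) \frac{1}{4} = - \frac{3}{4}$)
$Z{\left(a,B \right)} = \left(-11 + B\right) \left(6 + a\right)$ ($Z{\left(a,B \right)} = \left(6 + a\right) \left(-11 + B\right) = \left(-11 + B\right) \left(6 + a\right)$)
$r{\left(p \right)} = 5 - p + \frac{4}{p}$ ($r{\left(p \right)} = 5 - \left(- 2 \frac{2}{p} + p\right) = 5 - \left(- \frac{4}{p} + p\right) = 5 - \left(p - \frac{4}{p}\right) = 5 - p + \frac{4}{p}$)
$- \frac{37262}{-30644} - \frac{48953}{r{\left(Z{\left(I{\left(-2 \right)},-14 \right)} \right)}} = - \frac{37262}{-30644} - \frac{48953}{5 - \left(-66 - - \frac{33}{4} + 6 \left(-14\right) - - \frac{21}{2}\right) + \frac{4}{-66 - - \frac{33}{4} + 6 \left(-14\right) - - \frac{21}{2}}} = \left(-37262\right) \left(- \frac{1}{30644}\right) - \frac{48953}{5 - \left(-66 + \frac{33}{4} - 84 + \frac{21}{2}\right) + \frac{4}{-66 + \frac{33}{4} - 84 + \frac{21}{2}}} = \frac{18631}{15322} - \frac{48953}{5 - - \frac{525}{4} + \frac{4}{- \frac{525}{4}}} = \frac{18631}{15322} - \frac{48953}{5 + \frac{525}{4} + 4 \left(- \frac{4}{525}\right)} = \frac{18631}{15322} - \frac{48953}{5 + \frac{525}{4} - \frac{16}{525}} = \frac{18631}{15322} - \frac{48953}{\frac{286061}{2100}} = \frac{18631}{15322} - \frac{102801300}{286061} = - \frac{1569791916109}{4383026642}$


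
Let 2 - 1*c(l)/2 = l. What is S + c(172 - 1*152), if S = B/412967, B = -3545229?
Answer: -18412041/412967 ≈ -44.585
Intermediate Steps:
c(l) = 4 - 2*l
S = -3545229/412967 ≈ -8.5848
S + c(172 - 1*152) = -3545229/412967 + (4 - 2*(172 - 1*152)) = -3545229/412967 + (4 - 2*(172 - 152)) = -3545229/412967 + (4 - 2*20) = -3545229/412967 + (4 - 40) = -3545229/412967 - 36 = -18412041/412967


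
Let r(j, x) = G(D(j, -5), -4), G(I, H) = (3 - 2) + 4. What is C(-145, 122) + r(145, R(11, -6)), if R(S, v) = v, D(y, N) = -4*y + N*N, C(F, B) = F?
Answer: -140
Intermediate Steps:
D(y, N) = N**2 - 4*y (D(y, N) = -4*y + N**2 = N**2 - 4*y)
G(I, H) = 5 (G(I, H) = 1 + 4 = 5)
r(j, x) = 5
C(-145, 122) + r(145, R(11, -6)) = -145 + 5 = -140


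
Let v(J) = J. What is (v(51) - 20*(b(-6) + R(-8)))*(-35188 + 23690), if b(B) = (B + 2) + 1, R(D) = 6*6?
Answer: 7002282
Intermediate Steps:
R(D) = 36
b(B) = 3 + B (b(B) = (2 + B) + 1 = 3 + B)
(v(51) - 20*(b(-6) + R(-8)))*(-35188 + 23690) = (51 - 20*((3 - 6) + 36))*(-35188 + 23690) = (51 - 20*(-3 + 36))*(-11498) = (51 - 20*33)*(-11498) = (51 - 660)*(-11498) = -609*(-11498) = 7002282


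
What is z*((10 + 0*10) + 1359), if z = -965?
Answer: -1321085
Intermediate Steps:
z*((10 + 0*10) + 1359) = -965*((10 + 0*10) + 1359) = -965*((10 + 0) + 1359) = -965*(10 + 1359) = -965*1369 = -1321085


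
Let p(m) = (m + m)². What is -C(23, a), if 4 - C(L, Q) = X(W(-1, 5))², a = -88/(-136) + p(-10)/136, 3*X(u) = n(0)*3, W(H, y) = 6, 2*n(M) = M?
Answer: -4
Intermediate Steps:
n(M) = M/2
p(m) = 4*m² (p(m) = (2*m)² = 4*m²)
X(u) = 0 (X(u) = (((½)*0)*3)/3 = (0*3)/3 = (⅓)*0 = 0)
a = 61/17 (a = -88/(-136) + (4*(-10)²)/136 = -88*(-1/136) + (4*100)*(1/136) = 11/17 + 400*(1/136) = 11/17 + 50/17 = 61/17 ≈ 3.5882)
C(L, Q) = 4 (C(L, Q) = 4 - 1*0² = 4 - 1*0 = 4 + 0 = 4)
-C(23, a) = -1*4 = -4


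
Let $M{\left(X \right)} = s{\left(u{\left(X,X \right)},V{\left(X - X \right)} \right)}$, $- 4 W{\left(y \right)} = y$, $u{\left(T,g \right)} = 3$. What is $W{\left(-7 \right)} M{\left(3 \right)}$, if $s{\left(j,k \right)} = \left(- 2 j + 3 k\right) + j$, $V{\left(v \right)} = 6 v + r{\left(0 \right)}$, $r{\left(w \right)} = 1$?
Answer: $0$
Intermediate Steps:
$W{\left(y \right)} = - \frac{y}{4}$
$V{\left(v \right)} = 1 + 6 v$ ($V{\left(v \right)} = 6 v + 1 = 1 + 6 v$)
$s{\left(j,k \right)} = - j + 3 k$
$M{\left(X \right)} = 0$ ($M{\left(X \right)} = \left(-1\right) 3 + 3 \left(1 + 6 \left(X - X\right)\right) = -3 + 3 \left(1 + 6 \cdot 0\right) = -3 + 3 \left(1 + 0\right) = -3 + 3 \cdot 1 = -3 + 3 = 0$)
$W{\left(-7 \right)} M{\left(3 \right)} = \left(- \frac{1}{4}\right) \left(-7\right) 0 = \frac{7}{4} \cdot 0 = 0$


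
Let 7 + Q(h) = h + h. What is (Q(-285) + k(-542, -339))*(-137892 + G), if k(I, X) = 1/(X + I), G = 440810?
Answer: -153984730284/881 ≈ -1.7478e+8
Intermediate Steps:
k(I, X) = 1/(I + X)
Q(h) = -7 + 2*h (Q(h) = -7 + (h + h) = -7 + 2*h)
(Q(-285) + k(-542, -339))*(-137892 + G) = ((-7 + 2*(-285)) + 1/(-542 - 339))*(-137892 + 440810) = ((-7 - 570) + 1/(-881))*302918 = (-577 - 1/881)*302918 = -508338/881*302918 = -153984730284/881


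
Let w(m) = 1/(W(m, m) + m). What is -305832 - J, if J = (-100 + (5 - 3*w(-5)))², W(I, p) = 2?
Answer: -314668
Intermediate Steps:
w(m) = 1/(2 + m)
J = 8836 (J = (-100 + (5 - 3/(2 - 5)))² = (-100 + (5 - 3/(-3)))² = (-100 + (5 - 3*(-⅓)))² = (-100 + (5 + 1))² = (-100 + 6)² = (-94)² = 8836)
-305832 - J = -305832 - 1*8836 = -305832 - 8836 = -314668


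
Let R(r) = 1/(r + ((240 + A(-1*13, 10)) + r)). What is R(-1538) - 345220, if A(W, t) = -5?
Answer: -980770021/2841 ≈ -3.4522e+5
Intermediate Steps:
R(r) = 1/(235 + 2*r) (R(r) = 1/(r + ((240 - 5) + r)) = 1/(r + (235 + r)) = 1/(235 + 2*r))
R(-1538) - 345220 = 1/(235 + 2*(-1538)) - 345220 = 1/(235 - 3076) - 345220 = 1/(-2841) - 345220 = -1/2841 - 345220 = -980770021/2841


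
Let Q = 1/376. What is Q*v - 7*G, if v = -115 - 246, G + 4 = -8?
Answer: 31223/376 ≈ 83.040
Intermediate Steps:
G = -12 (G = -4 - 8 = -12)
v = -361
Q = 1/376 ≈ 0.0026596
Q*v - 7*G = (1/376)*(-361) - 7*(-12) = -361/376 + 84 = 31223/376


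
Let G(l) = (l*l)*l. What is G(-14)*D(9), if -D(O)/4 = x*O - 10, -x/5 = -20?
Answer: 9768640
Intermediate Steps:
G(l) = l**3 (G(l) = l**2*l = l**3)
x = 100 (x = -5*(-20) = 100)
D(O) = 40 - 400*O (D(O) = -4*(100*O - 10) = -4*(-10 + 100*O) = 40 - 400*O)
G(-14)*D(9) = (-14)**3*(40 - 400*9) = -2744*(40 - 3600) = -2744*(-3560) = 9768640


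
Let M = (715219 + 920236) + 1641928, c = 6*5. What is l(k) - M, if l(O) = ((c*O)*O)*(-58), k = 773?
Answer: -1042977843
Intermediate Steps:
c = 30
l(O) = -1740*O**2 (l(O) = ((30*O)*O)*(-58) = (30*O**2)*(-58) = -1740*O**2)
M = 3277383 (M = 1635455 + 1641928 = 3277383)
l(k) - M = -1740*773**2 - 1*3277383 = -1740*597529 - 3277383 = -1039700460 - 3277383 = -1042977843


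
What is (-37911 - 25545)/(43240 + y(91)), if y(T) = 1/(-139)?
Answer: -2940128/2003453 ≈ -1.4675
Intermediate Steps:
y(T) = -1/139
(-37911 - 25545)/(43240 + y(91)) = (-37911 - 25545)/(43240 - 1/139) = -63456/6010359/139 = -63456*139/6010359 = -2940128/2003453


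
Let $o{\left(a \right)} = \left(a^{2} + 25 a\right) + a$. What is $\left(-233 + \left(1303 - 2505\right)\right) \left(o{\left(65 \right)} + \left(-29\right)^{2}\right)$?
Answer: $-9694860$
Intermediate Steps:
$o{\left(a \right)} = a^{2} + 26 a$
$\left(-233 + \left(1303 - 2505\right)\right) \left(o{\left(65 \right)} + \left(-29\right)^{2}\right) = \left(-233 + \left(1303 - 2505\right)\right) \left(65 \left(26 + 65\right) + \left(-29\right)^{2}\right) = \left(-233 + \left(1303 - 2505\right)\right) \left(65 \cdot 91 + 841\right) = \left(-233 - 1202\right) \left(5915 + 841\right) = \left(-1435\right) 6756 = -9694860$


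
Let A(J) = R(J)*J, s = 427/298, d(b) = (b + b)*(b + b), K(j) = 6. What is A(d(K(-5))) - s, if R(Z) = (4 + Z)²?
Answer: 939944021/298 ≈ 3.1542e+6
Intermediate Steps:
d(b) = 4*b² (d(b) = (2*b)*(2*b) = 4*b²)
s = 427/298 (s = 427*(1/298) = 427/298 ≈ 1.4329)
A(J) = J*(4 + J)² (A(J) = (4 + J)²*J = J*(4 + J)²)
A(d(K(-5))) - s = (4*6²)*(4 + 4*6²)² - 1*427/298 = (4*36)*(4 + 4*36)² - 427/298 = 144*(4 + 144)² - 427/298 = 144*148² - 427/298 = 144*21904 - 427/298 = 3154176 - 427/298 = 939944021/298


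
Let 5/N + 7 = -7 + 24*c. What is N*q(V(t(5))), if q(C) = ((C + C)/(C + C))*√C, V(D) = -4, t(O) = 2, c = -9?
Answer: -I/23 ≈ -0.043478*I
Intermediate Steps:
q(C) = √C (q(C) = ((2*C)/((2*C)))*√C = ((2*C)*(1/(2*C)))*√C = 1*√C = √C)
N = -1/46 (N = 5/(-7 + (-7 + 24*(-9))) = 5/(-7 + (-7 - 216)) = 5/(-7 - 223) = 5/(-230) = 5*(-1/230) = -1/46 ≈ -0.021739)
N*q(V(t(5))) = -I/23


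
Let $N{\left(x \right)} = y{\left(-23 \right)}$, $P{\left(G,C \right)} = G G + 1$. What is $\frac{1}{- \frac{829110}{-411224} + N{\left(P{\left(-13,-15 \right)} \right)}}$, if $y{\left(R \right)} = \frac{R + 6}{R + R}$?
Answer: $\frac{4729076}{11282467} \approx 0.41915$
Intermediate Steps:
$P{\left(G,C \right)} = 1 + G^{2}$ ($P{\left(G,C \right)} = G^{2} + 1 = 1 + G^{2}$)
$y{\left(R \right)} = \frac{6 + R}{2 R}$
$N{\left(x \right)} = \frac{17}{46}$ ($N{\left(x \right)} = \frac{6 - 23}{2 \left(-23\right)} = \frac{1}{2} \left(- \frac{1}{23}\right) \left(-17\right) = \frac{17}{46}$)
$\frac{1}{- \frac{829110}{-411224} + N{\left(P{\left(-13,-15 \right)} \right)}} = \frac{1}{- \frac{829110}{-411224} + \frac{17}{46}} = \frac{1}{\left(-829110\right) \left(- \frac{1}{411224}\right) + \frac{17}{46}} = \frac{1}{\frac{414555}{205612} + \frac{17}{46}} = \frac{1}{\frac{11282467}{4729076}} = \frac{4729076}{11282467}$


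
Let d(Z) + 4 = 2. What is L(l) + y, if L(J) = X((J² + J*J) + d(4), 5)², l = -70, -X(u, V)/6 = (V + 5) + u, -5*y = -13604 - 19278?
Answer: 17315468402/5 ≈ 3.4631e+9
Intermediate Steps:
d(Z) = -2 (d(Z) = -4 + 2 = -2)
y = 32882/5 (y = -(-13604 - 19278)/5 = -⅕*(-32882) = 32882/5 ≈ 6576.4)
X(u, V) = -30 - 6*V - 6*u (X(u, V) = -6*((V + 5) + u) = -6*((5 + V) + u) = -6*(5 + V + u) = -30 - 6*V - 6*u)
L(J) = (-48 - 12*J²)² (L(J) = (-30 - 6*5 - 6*((J² + J*J) - 2))² = (-30 - 30 - 6*((J² + J²) - 2))² = (-30 - 30 - 6*(2*J² - 2))² = (-30 - 30 - 6*(-2 + 2*J²))² = (-30 - 30 + (12 - 12*J²))² = (-48 - 12*J²)²)
L(l) + y = 144*(4 + (-70)²)² + 32882/5 = 144*(4 + 4900)² + 32882/5 = 144*4904² + 32882/5 = 144*24049216 + 32882/5 = 3463087104 + 32882/5 = 17315468402/5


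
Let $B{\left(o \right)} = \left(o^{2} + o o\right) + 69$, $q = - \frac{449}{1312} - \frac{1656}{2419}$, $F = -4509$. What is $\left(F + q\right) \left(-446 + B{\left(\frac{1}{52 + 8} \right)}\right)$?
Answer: $\frac{47381431854169}{27866880} \approx 1.7003 \cdot 10^{6}$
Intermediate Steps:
$q = - \frac{79483}{77408}$ ($q = \left(-449\right) \frac{1}{1312} - \frac{1656}{2419} = - \frac{449}{1312} - \frac{1656}{2419} = - \frac{79483}{77408} \approx -1.0268$)
$B{\left(o \right)} = 69 + 2 o^{2}$ ($B{\left(o \right)} = \left(o^{2} + o^{2}\right) + 69 = 2 o^{2} + 69 = 69 + 2 o^{2}$)
$\left(F + q\right) \left(-446 + B{\left(\frac{1}{52 + 8} \right)}\right) = \left(-4509 - \frac{79483}{77408}\right) \left(-446 + \left(69 + 2 \left(\frac{1}{52 + 8}\right)^{2}\right)\right) = - \frac{349112155 \left(-446 + \left(69 + 2 \left(\frac{1}{60}\right)^{2}\right)\right)}{77408} = - \frac{349112155 \left(-446 + \left(69 + \frac{2}{3600}\right)\right)}{77408} = - \frac{349112155 \left(-446 + \left(69 + 2 \cdot \frac{1}{3600}\right)\right)}{77408} = - \frac{349112155 \left(-446 + \left(69 + \frac{1}{1800}\right)\right)}{77408} = - \frac{349112155 \left(-446 + \frac{124201}{1800}\right)}{77408} = \left(- \frac{349112155}{77408}\right) \left(- \frac{678599}{1800}\right) = \frac{47381431854169}{27866880}$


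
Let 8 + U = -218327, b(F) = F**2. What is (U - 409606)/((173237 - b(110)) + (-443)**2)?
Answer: -627941/357386 ≈ -1.7570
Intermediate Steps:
U = -218335 (U = -8 - 218327 = -218335)
(U - 409606)/((173237 - b(110)) + (-443)**2) = (-218335 - 409606)/((173237 - 1*110**2) + (-443)**2) = -627941/((173237 - 1*12100) + 196249) = -627941/((173237 - 12100) + 196249) = -627941/(161137 + 196249) = -627941/357386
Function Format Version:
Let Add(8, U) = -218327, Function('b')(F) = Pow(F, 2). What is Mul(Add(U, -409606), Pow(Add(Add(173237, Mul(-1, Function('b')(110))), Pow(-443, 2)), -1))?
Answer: Rational(-627941, 357386) ≈ -1.7570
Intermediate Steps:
U = -218335 (U = Add(-8, -218327) = -218335)
Mul(Add(U, -409606), Pow(Add(Add(173237, Mul(-1, Function('b')(110))), Pow(-443, 2)), -1)) = Mul(Add(-218335, -409606), Pow(Add(Add(173237, Mul(-1, Pow(110, 2))), Pow(-443, 2)), -1)) = Mul(-627941, Pow(Add(Add(173237, Mul(-1, 12100)), 196249), -1)) = Mul(-627941, Pow(Add(Add(173237, -12100), 196249), -1)) = Mul(-627941, Pow(Add(161137, 196249), -1)) = Mul(-627941, Pow(357386, -1)) = Mul(-627941, Rational(1, 357386)) = Rational(-627941, 357386)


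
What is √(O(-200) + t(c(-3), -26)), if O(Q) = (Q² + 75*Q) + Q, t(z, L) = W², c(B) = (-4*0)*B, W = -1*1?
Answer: √24801 ≈ 157.48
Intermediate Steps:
W = -1
c(B) = 0 (c(B) = 0*B = 0)
t(z, L) = 1 (t(z, L) = (-1)² = 1)
O(Q) = Q² + 76*Q
√(O(-200) + t(c(-3), -26)) = √(-200*(76 - 200) + 1) = √(-200*(-124) + 1) = √(24800 + 1) = √24801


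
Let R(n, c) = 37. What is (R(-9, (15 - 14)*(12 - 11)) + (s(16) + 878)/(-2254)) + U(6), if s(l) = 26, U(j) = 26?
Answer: 70549/1127 ≈ 62.599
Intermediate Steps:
(R(-9, (15 - 14)*(12 - 11)) + (s(16) + 878)/(-2254)) + U(6) = (37 + (26 + 878)/(-2254)) + 26 = (37 + 904*(-1/2254)) + 26 = (37 - 452/1127) + 26 = 41247/1127 + 26 = 70549/1127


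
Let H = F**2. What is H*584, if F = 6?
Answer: 21024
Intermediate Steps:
H = 36 (H = 6**2 = 36)
H*584 = 36*584 = 21024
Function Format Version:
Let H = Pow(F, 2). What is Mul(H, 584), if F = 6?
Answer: 21024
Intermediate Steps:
H = 36 (H = Pow(6, 2) = 36)
Mul(H, 584) = Mul(36, 584) = 21024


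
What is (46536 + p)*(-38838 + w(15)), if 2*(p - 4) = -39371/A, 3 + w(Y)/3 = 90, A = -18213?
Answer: -21799932280049/12142 ≈ -1.7954e+9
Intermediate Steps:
w(Y) = 261 (w(Y) = -9 + 3*90 = -9 + 270 = 261)
p = 185075/36426 (p = 4 + (-39371/(-18213))/2 = 4 + (-39371*(-1/18213))/2 = 4 + (½)*(39371/18213) = 4 + 39371/36426 = 185075/36426 ≈ 5.0808)
(46536 + p)*(-38838 + w(15)) = (46536 + 185075/36426)*(-38838 + 261) = (1695305411/36426)*(-38577) = -21799932280049/12142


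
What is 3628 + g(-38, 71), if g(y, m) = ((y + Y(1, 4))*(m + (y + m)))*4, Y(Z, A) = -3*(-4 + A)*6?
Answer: -12180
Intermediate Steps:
Y(Z, A) = 72 - 18*A (Y(Z, A) = (12 - 3*A)*6 = 72 - 18*A)
g(y, m) = 4*y*(y + 2*m) (g(y, m) = ((y + (72 - 18*4))*(m + (y + m)))*4 = ((y + (72 - 72))*(m + (m + y)))*4 = ((y + 0)*(y + 2*m))*4 = (y*(y + 2*m))*4 = 4*y*(y + 2*m))
3628 + g(-38, 71) = 3628 + 4*(-38)*(-38 + 2*71) = 3628 + 4*(-38)*(-38 + 142) = 3628 + 4*(-38)*104 = 3628 - 15808 = -12180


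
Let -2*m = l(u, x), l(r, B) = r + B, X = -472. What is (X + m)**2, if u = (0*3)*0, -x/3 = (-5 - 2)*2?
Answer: 243049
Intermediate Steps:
x = 42 (x = -3*(-5 - 2)*2 = -(-21)*2 = -3*(-14) = 42)
u = 0 (u = 0*0 = 0)
l(r, B) = B + r
m = -21 (m = -(42 + 0)/2 = -1/2*42 = -21)
(X + m)**2 = (-472 - 21)**2 = (-493)**2 = 243049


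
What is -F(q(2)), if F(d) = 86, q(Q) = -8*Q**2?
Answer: -86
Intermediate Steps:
-F(q(2)) = -1*86 = -86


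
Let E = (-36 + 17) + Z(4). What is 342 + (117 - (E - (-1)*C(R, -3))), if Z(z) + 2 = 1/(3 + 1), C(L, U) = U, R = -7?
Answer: 1931/4 ≈ 482.75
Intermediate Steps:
Z(z) = -7/4 (Z(z) = -2 + 1/(3 + 1) = -2 + 1/4 = -2 + ¼ = -7/4)
E = -83/4 (E = (-36 + 17) - 7/4 = -19 - 7/4 = -83/4 ≈ -20.750)
342 + (117 - (E - (-1)*C(R, -3))) = 342 + (117 - (-83/4 - (-1)*(-3))) = 342 + (117 - (-83/4 - 1*3)) = 342 + (117 - (-83/4 - 3)) = 342 + (117 - 1*(-95/4)) = 342 + (117 + 95/4) = 342 + 563/4 = 1931/4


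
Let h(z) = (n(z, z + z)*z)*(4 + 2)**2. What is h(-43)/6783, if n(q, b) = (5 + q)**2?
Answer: -39216/119 ≈ -329.55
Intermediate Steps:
h(z) = 36*z*(5 + z)**2 (h(z) = ((5 + z)**2*z)*(4 + 2)**2 = (z*(5 + z)**2)*6**2 = (z*(5 + z)**2)*36 = 36*z*(5 + z)**2)
h(-43)/6783 = (36*(-43)*(5 - 43)**2)/6783 = (36*(-43)*(-38)**2)*(1/6783) = (36*(-43)*1444)*(1/6783) = -2235312*1/6783 = -39216/119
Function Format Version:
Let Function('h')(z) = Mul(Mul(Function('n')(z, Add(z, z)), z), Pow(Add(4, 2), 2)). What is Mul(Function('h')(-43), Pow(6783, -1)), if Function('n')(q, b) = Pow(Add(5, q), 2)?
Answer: Rational(-39216, 119) ≈ -329.55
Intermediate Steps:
Function('h')(z) = Mul(36, z, Pow(Add(5, z), 2)) (Function('h')(z) = Mul(Mul(Pow(Add(5, z), 2), z), Pow(Add(4, 2), 2)) = Mul(Mul(z, Pow(Add(5, z), 2)), Pow(6, 2)) = Mul(Mul(z, Pow(Add(5, z), 2)), 36) = Mul(36, z, Pow(Add(5, z), 2)))
Mul(Function('h')(-43), Pow(6783, -1)) = Mul(Mul(36, -43, Pow(Add(5, -43), 2)), Pow(6783, -1)) = Mul(Mul(36, -43, Pow(-38, 2)), Rational(1, 6783)) = Mul(Mul(36, -43, 1444), Rational(1, 6783)) = Mul(-2235312, Rational(1, 6783)) = Rational(-39216, 119)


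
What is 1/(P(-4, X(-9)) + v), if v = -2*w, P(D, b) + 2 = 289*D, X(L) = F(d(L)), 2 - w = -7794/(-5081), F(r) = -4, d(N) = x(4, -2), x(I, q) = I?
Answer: -5081/5888534 ≈ -0.00086286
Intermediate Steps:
d(N) = 4
w = 2368/5081 (w = 2 - (-7794)/(-5081) = 2 - (-7794)*(-1)/5081 = 2 - 1*7794/5081 = 2 - 7794/5081 = 2368/5081 ≈ 0.46605)
X(L) = -4
P(D, b) = -2 + 289*D
v = -4736/5081 (v = -2*2368/5081 = -4736/5081 ≈ -0.93210)
1/(P(-4, X(-9)) + v) = 1/((-2 + 289*(-4)) - 4736/5081) = 1/((-2 - 1156) - 4736/5081) = 1/(-1158 - 4736/5081) = 1/(-5888534/5081) = -5081/5888534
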